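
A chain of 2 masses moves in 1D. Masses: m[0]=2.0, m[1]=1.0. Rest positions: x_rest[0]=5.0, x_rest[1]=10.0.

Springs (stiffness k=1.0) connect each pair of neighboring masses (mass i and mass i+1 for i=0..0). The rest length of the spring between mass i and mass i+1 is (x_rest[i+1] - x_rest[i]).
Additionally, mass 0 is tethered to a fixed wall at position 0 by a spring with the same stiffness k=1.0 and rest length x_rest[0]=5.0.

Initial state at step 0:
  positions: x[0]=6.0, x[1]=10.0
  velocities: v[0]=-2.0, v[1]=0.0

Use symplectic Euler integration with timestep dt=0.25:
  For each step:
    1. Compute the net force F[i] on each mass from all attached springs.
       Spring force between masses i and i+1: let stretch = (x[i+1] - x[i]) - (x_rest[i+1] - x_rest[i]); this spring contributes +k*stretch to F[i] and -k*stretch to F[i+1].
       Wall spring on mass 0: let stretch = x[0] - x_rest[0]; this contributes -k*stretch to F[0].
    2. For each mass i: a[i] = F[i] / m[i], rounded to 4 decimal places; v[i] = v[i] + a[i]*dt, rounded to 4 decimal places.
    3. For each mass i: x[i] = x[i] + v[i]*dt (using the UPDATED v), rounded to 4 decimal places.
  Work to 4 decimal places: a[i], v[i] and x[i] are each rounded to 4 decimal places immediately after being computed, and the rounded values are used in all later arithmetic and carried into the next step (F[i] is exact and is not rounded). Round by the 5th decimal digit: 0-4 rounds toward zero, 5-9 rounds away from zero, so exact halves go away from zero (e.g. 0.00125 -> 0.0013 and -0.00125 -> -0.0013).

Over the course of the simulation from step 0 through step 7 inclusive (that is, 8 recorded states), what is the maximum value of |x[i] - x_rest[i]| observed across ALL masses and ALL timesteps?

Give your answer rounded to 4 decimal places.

Step 0: x=[6.0000 10.0000] v=[-2.0000 0.0000]
Step 1: x=[5.4375 10.0625] v=[-2.2500 0.2500]
Step 2: x=[4.8496 10.1485] v=[-2.3516 0.3438]
Step 3: x=[4.2758 10.2158] v=[-2.2954 0.2691]
Step 4: x=[3.7540 10.2243] v=[-2.0874 0.0341]
Step 5: x=[3.3170 10.1409] v=[-1.7479 -0.3335]
Step 6: x=[2.9896 9.9435] v=[-1.3095 -0.7895]
Step 7: x=[2.7861 9.6240] v=[-0.8140 -1.2780]
Max displacement = 2.2139

Answer: 2.2139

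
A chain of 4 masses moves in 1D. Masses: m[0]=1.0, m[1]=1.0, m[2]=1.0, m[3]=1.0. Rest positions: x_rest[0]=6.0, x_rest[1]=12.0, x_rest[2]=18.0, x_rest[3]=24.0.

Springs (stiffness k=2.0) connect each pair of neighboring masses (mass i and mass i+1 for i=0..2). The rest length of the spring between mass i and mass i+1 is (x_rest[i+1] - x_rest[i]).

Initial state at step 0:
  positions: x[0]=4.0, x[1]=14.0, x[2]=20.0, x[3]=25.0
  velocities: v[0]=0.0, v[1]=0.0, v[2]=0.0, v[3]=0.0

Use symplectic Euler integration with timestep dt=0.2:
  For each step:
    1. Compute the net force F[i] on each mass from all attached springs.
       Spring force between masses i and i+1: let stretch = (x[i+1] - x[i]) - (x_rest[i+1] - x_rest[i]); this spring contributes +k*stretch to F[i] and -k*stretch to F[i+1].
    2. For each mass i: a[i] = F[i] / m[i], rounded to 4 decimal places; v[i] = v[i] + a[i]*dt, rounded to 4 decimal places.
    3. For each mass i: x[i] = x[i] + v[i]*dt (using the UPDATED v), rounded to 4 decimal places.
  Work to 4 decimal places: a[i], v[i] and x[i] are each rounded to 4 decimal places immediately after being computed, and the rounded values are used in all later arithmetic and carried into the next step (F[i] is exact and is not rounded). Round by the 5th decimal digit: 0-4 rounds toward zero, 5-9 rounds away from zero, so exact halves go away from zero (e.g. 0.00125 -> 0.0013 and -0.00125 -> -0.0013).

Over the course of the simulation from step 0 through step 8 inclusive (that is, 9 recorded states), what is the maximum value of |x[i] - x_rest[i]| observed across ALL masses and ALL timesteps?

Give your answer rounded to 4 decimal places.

Step 0: x=[4.0000 14.0000 20.0000 25.0000] v=[0.0000 0.0000 0.0000 0.0000]
Step 1: x=[4.3200 13.6800 19.9200 25.0800] v=[1.6000 -1.6000 -0.4000 0.4000]
Step 2: x=[4.9088 13.1104 19.7536 25.2272] v=[2.9440 -2.8480 -0.8320 0.7360]
Step 3: x=[5.6737 12.4161 19.4936 25.4165] v=[3.8246 -3.4714 -1.2998 0.9466]
Step 4: x=[6.4980 11.7486 19.1413 25.6120] v=[4.1216 -3.3374 -1.7616 0.9774]
Step 5: x=[7.2624 11.2525 18.7152 25.7698] v=[3.8218 -2.4806 -2.1304 0.7891]
Step 6: x=[7.8660 11.0342 18.2565 25.8433] v=[3.0178 -1.0916 -2.2936 0.3673]
Step 7: x=[8.2430 11.1402 17.8269 25.7898] v=[1.8851 0.5300 -2.1478 -0.2674]
Step 8: x=[8.3718 11.5494 17.4994 25.5793] v=[0.6440 2.0458 -1.6373 -1.0526]
Max displacement = 2.3718

Answer: 2.3718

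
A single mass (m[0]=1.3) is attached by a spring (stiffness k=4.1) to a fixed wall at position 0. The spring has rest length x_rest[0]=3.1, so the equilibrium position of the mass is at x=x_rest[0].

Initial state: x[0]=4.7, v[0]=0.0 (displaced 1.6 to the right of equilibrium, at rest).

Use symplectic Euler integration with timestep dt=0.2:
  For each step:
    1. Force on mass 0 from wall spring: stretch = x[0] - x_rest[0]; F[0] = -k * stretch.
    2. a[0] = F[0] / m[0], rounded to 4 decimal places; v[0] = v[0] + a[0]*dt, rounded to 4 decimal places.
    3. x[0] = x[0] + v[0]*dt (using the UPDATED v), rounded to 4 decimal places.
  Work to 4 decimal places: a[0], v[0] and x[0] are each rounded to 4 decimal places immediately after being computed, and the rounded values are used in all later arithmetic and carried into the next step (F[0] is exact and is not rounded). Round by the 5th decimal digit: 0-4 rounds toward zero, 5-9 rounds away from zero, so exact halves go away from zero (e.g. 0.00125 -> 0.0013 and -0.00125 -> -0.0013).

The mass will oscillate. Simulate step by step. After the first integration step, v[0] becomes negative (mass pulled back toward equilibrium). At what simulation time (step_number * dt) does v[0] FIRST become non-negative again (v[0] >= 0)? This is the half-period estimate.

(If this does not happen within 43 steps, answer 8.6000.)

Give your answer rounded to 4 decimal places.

Step 0: x=[4.7000] v=[0.0000]
Step 1: x=[4.4982] v=[-1.0092]
Step 2: x=[4.1200] v=[-1.8911]
Step 3: x=[3.6131] v=[-2.5345]
Step 4: x=[3.0415] v=[-2.8581]
Step 5: x=[2.4773] v=[-2.8212]
Step 6: x=[1.9916] v=[-2.4284]
Step 7: x=[1.6457] v=[-1.7293]
Step 8: x=[1.4833] v=[-0.8120]
Step 9: x=[1.5249] v=[0.2078]
First v>=0 after going negative at step 9, time=1.8000

Answer: 1.8000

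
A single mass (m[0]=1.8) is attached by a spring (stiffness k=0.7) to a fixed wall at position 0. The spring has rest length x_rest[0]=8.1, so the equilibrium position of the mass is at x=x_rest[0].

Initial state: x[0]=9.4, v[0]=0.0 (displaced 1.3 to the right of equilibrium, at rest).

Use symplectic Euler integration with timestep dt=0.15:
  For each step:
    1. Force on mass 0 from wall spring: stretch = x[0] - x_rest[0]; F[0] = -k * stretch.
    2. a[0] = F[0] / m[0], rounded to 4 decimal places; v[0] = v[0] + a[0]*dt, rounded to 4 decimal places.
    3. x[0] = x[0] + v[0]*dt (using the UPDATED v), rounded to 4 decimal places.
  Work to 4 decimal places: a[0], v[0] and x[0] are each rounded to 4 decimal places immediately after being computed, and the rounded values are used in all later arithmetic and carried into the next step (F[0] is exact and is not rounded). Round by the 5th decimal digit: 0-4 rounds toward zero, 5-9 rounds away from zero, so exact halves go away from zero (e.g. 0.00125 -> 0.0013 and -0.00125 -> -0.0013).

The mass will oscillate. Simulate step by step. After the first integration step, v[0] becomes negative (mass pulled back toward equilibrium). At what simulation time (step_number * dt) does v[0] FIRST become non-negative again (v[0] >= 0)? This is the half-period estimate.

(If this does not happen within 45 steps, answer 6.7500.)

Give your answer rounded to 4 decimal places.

Step 0: x=[9.4000] v=[0.0000]
Step 1: x=[9.3886] v=[-0.0758]
Step 2: x=[9.3660] v=[-0.1510]
Step 3: x=[9.3323] v=[-0.2248]
Step 4: x=[9.2878] v=[-0.2967]
Step 5: x=[9.2329] v=[-0.3660]
Step 6: x=[9.1681] v=[-0.4321]
Step 7: x=[9.0939] v=[-0.4944]
Step 8: x=[9.0110] v=[-0.5524]
Step 9: x=[8.9202] v=[-0.6055]
Step 10: x=[8.8222] v=[-0.6534]
Step 11: x=[8.7179] v=[-0.6955]
Step 12: x=[8.6082] v=[-0.7315]
Step 13: x=[8.4940] v=[-0.7611]
Step 14: x=[8.3764] v=[-0.7841]
Step 15: x=[8.2564] v=[-0.8002]
Step 16: x=[8.1350] v=[-0.8093]
Step 17: x=[8.0133] v=[-0.8113]
Step 18: x=[7.8924] v=[-0.8062]
Step 19: x=[7.7733] v=[-0.7941]
Step 20: x=[7.6571] v=[-0.7750]
Step 21: x=[7.5447] v=[-0.7492]
Step 22: x=[7.4372] v=[-0.7168]
Step 23: x=[7.3355] v=[-0.6781]
Step 24: x=[7.2405] v=[-0.6335]
Step 25: x=[7.1530] v=[-0.5834]
Step 26: x=[7.0738] v=[-0.5282]
Step 27: x=[7.0036] v=[-0.4683]
Step 28: x=[6.9430] v=[-0.4043]
Step 29: x=[6.8925] v=[-0.3368]
Step 30: x=[6.8525] v=[-0.2664]
Step 31: x=[6.8235] v=[-0.1936]
Step 32: x=[6.8056] v=[-0.1191]
Step 33: x=[6.7991] v=[-0.0436]
Step 34: x=[6.8039] v=[0.0323]
First v>=0 after going negative at step 34, time=5.1000

Answer: 5.1000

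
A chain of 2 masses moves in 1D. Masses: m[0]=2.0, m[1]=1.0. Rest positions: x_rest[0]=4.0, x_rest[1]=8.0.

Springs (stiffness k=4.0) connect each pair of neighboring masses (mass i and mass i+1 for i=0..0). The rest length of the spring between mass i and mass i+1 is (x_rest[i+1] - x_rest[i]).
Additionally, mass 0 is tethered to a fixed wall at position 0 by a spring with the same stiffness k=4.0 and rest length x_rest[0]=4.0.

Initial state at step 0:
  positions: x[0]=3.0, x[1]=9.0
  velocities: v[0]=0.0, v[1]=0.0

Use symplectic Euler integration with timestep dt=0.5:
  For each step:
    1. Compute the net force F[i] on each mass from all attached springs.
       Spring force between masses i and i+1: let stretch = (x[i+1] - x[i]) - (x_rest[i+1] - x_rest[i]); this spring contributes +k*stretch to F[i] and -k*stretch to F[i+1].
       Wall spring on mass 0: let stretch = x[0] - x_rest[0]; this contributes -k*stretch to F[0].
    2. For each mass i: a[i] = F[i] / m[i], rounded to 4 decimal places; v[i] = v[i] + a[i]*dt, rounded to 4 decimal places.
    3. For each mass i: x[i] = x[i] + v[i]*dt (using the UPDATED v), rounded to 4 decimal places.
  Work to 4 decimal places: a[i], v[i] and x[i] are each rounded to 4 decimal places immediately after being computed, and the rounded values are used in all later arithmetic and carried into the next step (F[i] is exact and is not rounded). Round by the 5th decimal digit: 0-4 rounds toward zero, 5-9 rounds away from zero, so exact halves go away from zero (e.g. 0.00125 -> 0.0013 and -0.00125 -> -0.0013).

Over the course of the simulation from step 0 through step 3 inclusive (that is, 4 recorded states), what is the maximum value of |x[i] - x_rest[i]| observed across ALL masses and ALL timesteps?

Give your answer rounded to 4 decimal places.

Step 0: x=[3.0000 9.0000] v=[0.0000 0.0000]
Step 1: x=[4.5000 7.0000] v=[3.0000 -4.0000]
Step 2: x=[5.0000 6.5000] v=[1.0000 -1.0000]
Step 3: x=[3.7500 8.5000] v=[-2.5000 4.0000]
Max displacement = 1.5000

Answer: 1.5000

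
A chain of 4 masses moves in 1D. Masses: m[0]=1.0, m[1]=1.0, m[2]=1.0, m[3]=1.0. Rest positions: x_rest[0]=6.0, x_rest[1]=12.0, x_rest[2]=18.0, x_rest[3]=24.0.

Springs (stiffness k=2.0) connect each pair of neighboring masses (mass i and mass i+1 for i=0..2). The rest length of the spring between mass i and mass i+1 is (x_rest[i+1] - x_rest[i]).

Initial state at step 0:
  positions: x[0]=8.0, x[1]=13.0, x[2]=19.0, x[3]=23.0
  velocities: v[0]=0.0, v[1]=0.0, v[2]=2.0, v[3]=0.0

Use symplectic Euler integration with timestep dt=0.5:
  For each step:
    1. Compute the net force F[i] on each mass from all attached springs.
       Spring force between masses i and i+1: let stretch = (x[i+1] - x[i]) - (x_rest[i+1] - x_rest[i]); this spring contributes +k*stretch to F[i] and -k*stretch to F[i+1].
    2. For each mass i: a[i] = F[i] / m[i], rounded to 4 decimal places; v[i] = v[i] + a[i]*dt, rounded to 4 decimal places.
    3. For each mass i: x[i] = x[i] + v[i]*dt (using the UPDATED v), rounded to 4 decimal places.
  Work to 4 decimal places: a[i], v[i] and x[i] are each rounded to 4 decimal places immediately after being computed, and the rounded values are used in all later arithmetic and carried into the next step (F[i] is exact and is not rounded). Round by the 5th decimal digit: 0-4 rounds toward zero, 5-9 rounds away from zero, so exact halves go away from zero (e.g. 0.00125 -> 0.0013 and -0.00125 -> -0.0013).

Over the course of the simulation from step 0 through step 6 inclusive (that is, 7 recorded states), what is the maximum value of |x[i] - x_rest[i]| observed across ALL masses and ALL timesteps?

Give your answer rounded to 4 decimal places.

Answer: 3.3125

Derivation:
Step 0: x=[8.0000 13.0000 19.0000 23.0000] v=[0.0000 0.0000 2.0000 0.0000]
Step 1: x=[7.5000 13.5000 19.0000 24.0000] v=[-1.0000 1.0000 0.0000 2.0000]
Step 2: x=[7.0000 13.7500 18.7500 25.5000] v=[-1.0000 0.5000 -0.5000 3.0000]
Step 3: x=[6.8750 13.1250 19.3750 26.6250] v=[-0.2500 -1.2500 1.2500 2.2500]
Step 4: x=[6.8750 12.5000 20.5000 27.1250] v=[0.0000 -1.2500 2.2500 1.0000]
Step 5: x=[6.6875 13.0625 20.9375 27.3125] v=[-0.3750 1.1250 0.8750 0.3750]
Step 6: x=[6.6875 14.3750 20.6250 27.3125] v=[0.0000 2.6250 -0.6250 0.0000]
Max displacement = 3.3125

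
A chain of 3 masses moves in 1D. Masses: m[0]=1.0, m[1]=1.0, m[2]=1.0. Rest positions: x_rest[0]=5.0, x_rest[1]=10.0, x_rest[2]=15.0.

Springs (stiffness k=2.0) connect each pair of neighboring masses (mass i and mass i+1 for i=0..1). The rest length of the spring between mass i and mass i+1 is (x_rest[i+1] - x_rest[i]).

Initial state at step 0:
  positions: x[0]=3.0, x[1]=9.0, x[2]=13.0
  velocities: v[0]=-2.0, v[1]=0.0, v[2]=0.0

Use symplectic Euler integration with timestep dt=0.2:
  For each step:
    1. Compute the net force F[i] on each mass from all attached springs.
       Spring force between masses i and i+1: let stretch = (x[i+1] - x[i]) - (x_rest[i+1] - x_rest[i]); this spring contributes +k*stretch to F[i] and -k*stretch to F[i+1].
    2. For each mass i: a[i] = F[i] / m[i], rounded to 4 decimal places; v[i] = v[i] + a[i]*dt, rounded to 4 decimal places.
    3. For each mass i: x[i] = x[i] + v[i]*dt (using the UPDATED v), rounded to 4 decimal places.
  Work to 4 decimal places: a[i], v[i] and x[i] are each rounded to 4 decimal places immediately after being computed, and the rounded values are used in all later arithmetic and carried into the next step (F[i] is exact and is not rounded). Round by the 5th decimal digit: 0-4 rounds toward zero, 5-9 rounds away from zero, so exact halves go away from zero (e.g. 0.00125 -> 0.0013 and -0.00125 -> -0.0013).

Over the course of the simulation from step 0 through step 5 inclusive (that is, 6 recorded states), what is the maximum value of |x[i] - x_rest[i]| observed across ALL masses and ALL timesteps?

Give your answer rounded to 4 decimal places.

Step 0: x=[3.0000 9.0000 13.0000] v=[-2.0000 0.0000 0.0000]
Step 1: x=[2.6800 8.8400 13.0800] v=[-1.6000 -0.8000 0.4000]
Step 2: x=[2.4528 8.5264 13.2208] v=[-1.1360 -1.5680 0.7040]
Step 3: x=[2.3115 8.1025 13.3860] v=[-0.7066 -2.1197 0.8262]
Step 4: x=[2.2335 7.6380 13.5286] v=[-0.3902 -2.3227 0.7128]
Step 5: x=[2.1878 7.2123 13.5999] v=[-0.2284 -2.1283 0.3566]
Max displacement = 2.8122

Answer: 2.8122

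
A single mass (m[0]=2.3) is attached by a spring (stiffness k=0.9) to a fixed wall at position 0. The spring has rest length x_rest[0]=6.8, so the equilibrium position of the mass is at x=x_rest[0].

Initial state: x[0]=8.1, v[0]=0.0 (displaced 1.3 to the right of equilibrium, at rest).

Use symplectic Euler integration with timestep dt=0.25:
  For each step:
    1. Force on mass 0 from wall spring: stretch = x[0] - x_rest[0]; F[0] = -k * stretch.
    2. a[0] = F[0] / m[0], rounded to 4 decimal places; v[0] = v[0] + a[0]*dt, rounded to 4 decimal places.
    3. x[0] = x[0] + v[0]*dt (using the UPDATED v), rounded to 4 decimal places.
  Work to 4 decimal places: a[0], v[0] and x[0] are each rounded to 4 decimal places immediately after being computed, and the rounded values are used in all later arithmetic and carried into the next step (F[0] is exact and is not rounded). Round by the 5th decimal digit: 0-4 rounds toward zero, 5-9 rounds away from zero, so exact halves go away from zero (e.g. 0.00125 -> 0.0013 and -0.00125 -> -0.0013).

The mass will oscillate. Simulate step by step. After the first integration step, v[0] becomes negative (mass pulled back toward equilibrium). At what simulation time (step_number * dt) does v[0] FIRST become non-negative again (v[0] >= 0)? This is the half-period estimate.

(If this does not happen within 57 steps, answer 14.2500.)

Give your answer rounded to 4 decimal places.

Step 0: x=[8.1000] v=[0.0000]
Step 1: x=[8.0682] v=[-0.1272]
Step 2: x=[8.0054] v=[-0.2513]
Step 3: x=[7.9131] v=[-0.3692]
Step 4: x=[7.7936] v=[-0.4781]
Step 5: x=[7.6498] v=[-0.5753]
Step 6: x=[7.4852] v=[-0.6584]
Step 7: x=[7.3039] v=[-0.7254]
Step 8: x=[7.1102] v=[-0.7747]
Step 9: x=[6.9089] v=[-0.8051]
Step 10: x=[6.7050] v=[-0.8158]
Step 11: x=[6.5034] v=[-0.8065]
Step 12: x=[6.3090] v=[-0.7775]
Step 13: x=[6.1266] v=[-0.7295]
Step 14: x=[5.9607] v=[-0.6636]
Step 15: x=[5.8153] v=[-0.5815]
Step 16: x=[5.6940] v=[-0.4852]
Step 17: x=[5.5998] v=[-0.3770]
Step 18: x=[5.5349] v=[-0.2596]
Step 19: x=[5.5009] v=[-0.1359]
Step 20: x=[5.4987] v=[-0.0088]
Step 21: x=[5.5283] v=[0.1185]
First v>=0 after going negative at step 21, time=5.2500

Answer: 5.2500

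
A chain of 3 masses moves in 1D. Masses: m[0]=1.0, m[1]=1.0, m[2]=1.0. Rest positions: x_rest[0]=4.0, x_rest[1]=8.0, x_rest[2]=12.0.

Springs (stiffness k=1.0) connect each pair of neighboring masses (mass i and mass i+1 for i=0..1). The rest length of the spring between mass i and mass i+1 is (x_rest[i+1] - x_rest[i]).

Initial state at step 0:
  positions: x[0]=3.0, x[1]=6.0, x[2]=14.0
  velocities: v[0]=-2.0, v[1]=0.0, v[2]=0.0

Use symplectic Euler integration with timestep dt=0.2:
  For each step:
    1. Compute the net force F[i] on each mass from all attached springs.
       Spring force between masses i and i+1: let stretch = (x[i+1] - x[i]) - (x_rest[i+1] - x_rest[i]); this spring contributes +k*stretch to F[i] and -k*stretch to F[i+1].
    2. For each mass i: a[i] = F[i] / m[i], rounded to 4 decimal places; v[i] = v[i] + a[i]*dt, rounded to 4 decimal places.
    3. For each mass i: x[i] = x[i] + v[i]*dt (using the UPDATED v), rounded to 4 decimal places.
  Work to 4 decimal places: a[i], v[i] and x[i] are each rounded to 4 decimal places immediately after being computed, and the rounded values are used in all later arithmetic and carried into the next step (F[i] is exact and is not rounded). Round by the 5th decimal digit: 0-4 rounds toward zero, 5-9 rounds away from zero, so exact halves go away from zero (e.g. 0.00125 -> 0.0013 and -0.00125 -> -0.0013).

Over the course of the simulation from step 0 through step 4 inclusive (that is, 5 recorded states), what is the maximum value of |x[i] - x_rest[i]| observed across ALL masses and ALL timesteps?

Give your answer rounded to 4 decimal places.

Answer: 2.7128

Derivation:
Step 0: x=[3.0000 6.0000 14.0000] v=[-2.0000 0.0000 0.0000]
Step 1: x=[2.5600 6.2000 13.8400] v=[-2.2000 1.0000 -0.8000]
Step 2: x=[2.1056 6.5600 13.5344] v=[-2.2720 1.8000 -1.5280]
Step 3: x=[1.6694 7.0208 13.1098] v=[-2.1811 2.3040 -2.1229]
Step 4: x=[1.2872 7.5111 12.6017] v=[-1.9108 2.4515 -2.5407]
Max displacement = 2.7128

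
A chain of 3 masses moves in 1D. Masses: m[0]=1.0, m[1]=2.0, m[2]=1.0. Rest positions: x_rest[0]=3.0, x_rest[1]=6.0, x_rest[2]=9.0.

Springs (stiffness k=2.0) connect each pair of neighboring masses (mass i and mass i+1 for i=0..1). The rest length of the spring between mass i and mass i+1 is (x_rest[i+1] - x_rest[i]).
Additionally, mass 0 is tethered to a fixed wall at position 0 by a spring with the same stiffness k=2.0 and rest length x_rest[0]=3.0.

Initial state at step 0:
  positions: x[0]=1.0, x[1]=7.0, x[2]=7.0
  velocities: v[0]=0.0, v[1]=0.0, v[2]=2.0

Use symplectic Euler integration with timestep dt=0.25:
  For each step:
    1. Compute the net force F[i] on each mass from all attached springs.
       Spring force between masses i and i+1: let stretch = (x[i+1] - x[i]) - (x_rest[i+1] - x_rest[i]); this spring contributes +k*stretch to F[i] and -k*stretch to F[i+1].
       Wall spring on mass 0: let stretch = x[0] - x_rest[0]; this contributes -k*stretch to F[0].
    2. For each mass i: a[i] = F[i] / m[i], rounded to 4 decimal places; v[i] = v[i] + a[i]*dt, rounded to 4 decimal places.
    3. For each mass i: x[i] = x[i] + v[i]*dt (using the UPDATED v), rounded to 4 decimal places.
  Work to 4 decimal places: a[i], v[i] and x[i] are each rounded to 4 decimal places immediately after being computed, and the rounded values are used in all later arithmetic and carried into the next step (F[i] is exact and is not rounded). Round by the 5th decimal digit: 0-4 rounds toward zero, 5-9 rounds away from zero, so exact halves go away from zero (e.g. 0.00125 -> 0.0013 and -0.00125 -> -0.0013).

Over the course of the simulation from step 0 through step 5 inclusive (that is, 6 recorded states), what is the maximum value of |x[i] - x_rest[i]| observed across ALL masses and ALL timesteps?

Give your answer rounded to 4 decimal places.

Step 0: x=[1.0000 7.0000 7.0000] v=[0.0000 0.0000 2.0000]
Step 1: x=[1.6250 6.6250 7.8750] v=[2.5000 -1.5000 3.5000]
Step 2: x=[2.6719 6.0156 8.9688] v=[4.1875 -2.4375 4.3750]
Step 3: x=[3.8028 5.3818 10.0684] v=[4.5234 -2.5351 4.3984]
Step 4: x=[4.6557 4.9423 10.9572] v=[3.4115 -1.7582 3.5551]
Step 5: x=[4.9625 4.8608 11.4691] v=[1.2270 -0.3261 2.0477]
Max displacement = 2.4691

Answer: 2.4691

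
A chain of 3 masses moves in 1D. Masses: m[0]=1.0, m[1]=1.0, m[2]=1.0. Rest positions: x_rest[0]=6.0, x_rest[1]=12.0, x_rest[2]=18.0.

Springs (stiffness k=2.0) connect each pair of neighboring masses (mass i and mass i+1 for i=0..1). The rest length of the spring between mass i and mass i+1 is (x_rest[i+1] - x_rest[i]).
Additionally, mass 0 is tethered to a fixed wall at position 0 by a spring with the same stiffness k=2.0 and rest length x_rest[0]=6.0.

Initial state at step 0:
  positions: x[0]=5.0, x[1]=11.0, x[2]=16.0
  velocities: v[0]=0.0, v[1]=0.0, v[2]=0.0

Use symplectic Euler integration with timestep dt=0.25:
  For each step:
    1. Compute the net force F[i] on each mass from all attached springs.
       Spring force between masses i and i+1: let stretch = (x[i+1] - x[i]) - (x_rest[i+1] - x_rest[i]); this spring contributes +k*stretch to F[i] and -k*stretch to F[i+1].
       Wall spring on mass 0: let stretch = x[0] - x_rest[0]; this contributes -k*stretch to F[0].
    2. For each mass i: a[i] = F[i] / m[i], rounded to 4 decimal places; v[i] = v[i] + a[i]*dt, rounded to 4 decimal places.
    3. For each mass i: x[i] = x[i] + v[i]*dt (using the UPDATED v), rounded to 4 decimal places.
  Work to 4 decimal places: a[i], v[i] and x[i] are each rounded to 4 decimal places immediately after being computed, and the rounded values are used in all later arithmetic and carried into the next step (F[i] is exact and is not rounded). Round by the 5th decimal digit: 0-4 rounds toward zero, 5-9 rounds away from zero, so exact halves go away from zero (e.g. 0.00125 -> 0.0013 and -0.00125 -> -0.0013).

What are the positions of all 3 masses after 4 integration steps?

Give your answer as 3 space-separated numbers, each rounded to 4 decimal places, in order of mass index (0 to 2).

Step 0: x=[5.0000 11.0000 16.0000] v=[0.0000 0.0000 0.0000]
Step 1: x=[5.1250 10.8750 16.1250] v=[0.5000 -0.5000 0.5000]
Step 2: x=[5.3281 10.6875 16.3438] v=[0.8125 -0.7500 0.8750]
Step 3: x=[5.5352 10.5371 16.6055] v=[0.8282 -0.6016 1.0469]
Step 4: x=[5.6756 10.5200 16.8587] v=[0.5616 -0.0684 1.0127]

Answer: 5.6756 10.5200 16.8587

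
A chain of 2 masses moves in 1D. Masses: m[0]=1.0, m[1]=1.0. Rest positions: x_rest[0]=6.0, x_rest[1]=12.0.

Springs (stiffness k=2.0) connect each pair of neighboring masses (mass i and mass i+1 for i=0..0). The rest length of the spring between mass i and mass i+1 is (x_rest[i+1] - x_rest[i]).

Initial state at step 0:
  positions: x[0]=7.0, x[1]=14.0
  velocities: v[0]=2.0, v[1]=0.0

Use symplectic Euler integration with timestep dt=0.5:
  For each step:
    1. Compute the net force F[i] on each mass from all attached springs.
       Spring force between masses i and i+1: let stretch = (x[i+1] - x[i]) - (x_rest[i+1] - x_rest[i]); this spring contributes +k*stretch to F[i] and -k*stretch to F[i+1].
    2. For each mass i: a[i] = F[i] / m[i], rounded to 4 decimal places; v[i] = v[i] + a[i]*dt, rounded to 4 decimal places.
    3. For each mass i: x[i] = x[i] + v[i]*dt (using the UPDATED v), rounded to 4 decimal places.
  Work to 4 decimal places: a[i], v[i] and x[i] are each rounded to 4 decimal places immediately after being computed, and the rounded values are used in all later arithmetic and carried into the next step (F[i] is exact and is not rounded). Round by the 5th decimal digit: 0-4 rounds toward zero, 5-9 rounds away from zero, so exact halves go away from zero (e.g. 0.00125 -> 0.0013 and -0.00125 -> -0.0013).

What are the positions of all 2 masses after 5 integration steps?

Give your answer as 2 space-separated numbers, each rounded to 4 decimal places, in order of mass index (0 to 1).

Answer: 9.0000 17.0000

Derivation:
Step 0: x=[7.0000 14.0000] v=[2.0000 0.0000]
Step 1: x=[8.5000 13.5000] v=[3.0000 -1.0000]
Step 2: x=[9.5000 13.5000] v=[2.0000 0.0000]
Step 3: x=[9.5000 14.5000] v=[0.0000 2.0000]
Step 4: x=[9.0000 16.0000] v=[-1.0000 3.0000]
Step 5: x=[9.0000 17.0000] v=[0.0000 2.0000]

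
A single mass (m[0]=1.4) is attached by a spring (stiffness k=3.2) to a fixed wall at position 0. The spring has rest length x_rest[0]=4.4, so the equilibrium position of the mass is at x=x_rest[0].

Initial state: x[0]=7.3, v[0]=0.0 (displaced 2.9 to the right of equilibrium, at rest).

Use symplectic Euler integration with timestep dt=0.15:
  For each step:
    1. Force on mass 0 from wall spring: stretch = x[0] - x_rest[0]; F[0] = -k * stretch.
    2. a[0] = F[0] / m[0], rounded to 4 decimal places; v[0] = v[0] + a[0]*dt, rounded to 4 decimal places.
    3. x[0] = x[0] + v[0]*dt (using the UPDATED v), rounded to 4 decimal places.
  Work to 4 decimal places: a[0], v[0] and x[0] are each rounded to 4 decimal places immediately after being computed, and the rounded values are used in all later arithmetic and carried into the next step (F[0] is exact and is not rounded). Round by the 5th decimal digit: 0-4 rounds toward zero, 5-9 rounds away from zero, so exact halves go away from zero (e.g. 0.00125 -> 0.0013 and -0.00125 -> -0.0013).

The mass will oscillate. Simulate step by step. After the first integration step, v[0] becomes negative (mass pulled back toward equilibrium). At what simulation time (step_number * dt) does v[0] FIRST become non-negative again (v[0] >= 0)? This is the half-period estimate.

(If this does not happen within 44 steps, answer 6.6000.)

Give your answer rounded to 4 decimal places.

Step 0: x=[7.3000] v=[0.0000]
Step 1: x=[7.1509] v=[-0.9943]
Step 2: x=[6.8603] v=[-1.9375]
Step 3: x=[6.4432] v=[-2.7810]
Step 4: x=[5.9210] v=[-3.4815]
Step 5: x=[5.3206] v=[-4.0030]
Step 6: x=[4.6728] v=[-4.3186]
Step 7: x=[4.0110] v=[-4.4121]
Step 8: x=[3.3692] v=[-4.2787]
Step 9: x=[2.7804] v=[-3.9253]
Step 10: x=[2.2749] v=[-3.3700]
Step 11: x=[1.8787] v=[-2.6414]
Step 12: x=[1.6122] v=[-1.7770]
Step 13: x=[1.4890] v=[-0.8212]
Step 14: x=[1.5155] v=[0.1769]
First v>=0 after going negative at step 14, time=2.1000

Answer: 2.1000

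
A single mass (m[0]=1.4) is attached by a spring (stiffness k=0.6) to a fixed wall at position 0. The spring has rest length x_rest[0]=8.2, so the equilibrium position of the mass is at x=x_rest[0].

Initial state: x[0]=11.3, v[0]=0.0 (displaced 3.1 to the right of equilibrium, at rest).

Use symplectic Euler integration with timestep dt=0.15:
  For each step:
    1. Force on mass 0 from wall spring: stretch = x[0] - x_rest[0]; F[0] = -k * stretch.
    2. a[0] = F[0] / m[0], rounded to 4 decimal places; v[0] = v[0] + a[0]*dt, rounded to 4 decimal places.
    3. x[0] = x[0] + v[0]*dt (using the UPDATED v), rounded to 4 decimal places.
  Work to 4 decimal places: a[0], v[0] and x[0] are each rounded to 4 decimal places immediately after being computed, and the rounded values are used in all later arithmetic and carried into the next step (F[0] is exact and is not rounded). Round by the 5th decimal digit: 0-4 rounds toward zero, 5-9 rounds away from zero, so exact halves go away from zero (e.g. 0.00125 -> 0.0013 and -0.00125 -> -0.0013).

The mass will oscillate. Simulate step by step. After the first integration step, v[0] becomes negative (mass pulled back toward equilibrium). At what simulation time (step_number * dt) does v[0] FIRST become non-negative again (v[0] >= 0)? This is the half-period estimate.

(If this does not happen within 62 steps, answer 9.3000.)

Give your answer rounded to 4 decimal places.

Step 0: x=[11.3000] v=[0.0000]
Step 1: x=[11.2701] v=[-0.1993]
Step 2: x=[11.2106] v=[-0.3967]
Step 3: x=[11.1221] v=[-0.5902]
Step 4: x=[11.0054] v=[-0.7780]
Step 5: x=[10.8617] v=[-0.9583]
Step 6: x=[10.6923] v=[-1.1294]
Step 7: x=[10.4989] v=[-1.2896]
Step 8: x=[10.2833] v=[-1.4374]
Step 9: x=[10.0476] v=[-1.5713]
Step 10: x=[9.7941] v=[-1.6901]
Step 11: x=[9.5252] v=[-1.7926]
Step 12: x=[9.2435] v=[-1.8778]
Step 13: x=[8.9518] v=[-1.9449]
Step 14: x=[8.6528] v=[-1.9932]
Step 15: x=[8.3495] v=[-2.0223]
Step 16: x=[8.0447] v=[-2.0319]
Step 17: x=[7.7414] v=[-2.0219]
Step 18: x=[7.4425] v=[-1.9924]
Step 19: x=[7.1509] v=[-1.9437]
Step 20: x=[6.8695] v=[-1.8763]
Step 21: x=[6.6009] v=[-1.7908]
Step 22: x=[6.3477] v=[-1.6880]
Step 23: x=[6.1124] v=[-1.5689]
Step 24: x=[5.8972] v=[-1.4347]
Step 25: x=[5.7042] v=[-1.2867]
Step 26: x=[5.5353] v=[-1.1263]
Step 27: x=[5.3921] v=[-0.9550]
Step 28: x=[5.2759] v=[-0.7745]
Step 29: x=[5.1879] v=[-0.5865]
Step 30: x=[5.1290] v=[-0.3929]
Step 31: x=[5.0997] v=[-0.1955]
Step 32: x=[5.1003] v=[0.0038]
First v>=0 after going negative at step 32, time=4.8000

Answer: 4.8000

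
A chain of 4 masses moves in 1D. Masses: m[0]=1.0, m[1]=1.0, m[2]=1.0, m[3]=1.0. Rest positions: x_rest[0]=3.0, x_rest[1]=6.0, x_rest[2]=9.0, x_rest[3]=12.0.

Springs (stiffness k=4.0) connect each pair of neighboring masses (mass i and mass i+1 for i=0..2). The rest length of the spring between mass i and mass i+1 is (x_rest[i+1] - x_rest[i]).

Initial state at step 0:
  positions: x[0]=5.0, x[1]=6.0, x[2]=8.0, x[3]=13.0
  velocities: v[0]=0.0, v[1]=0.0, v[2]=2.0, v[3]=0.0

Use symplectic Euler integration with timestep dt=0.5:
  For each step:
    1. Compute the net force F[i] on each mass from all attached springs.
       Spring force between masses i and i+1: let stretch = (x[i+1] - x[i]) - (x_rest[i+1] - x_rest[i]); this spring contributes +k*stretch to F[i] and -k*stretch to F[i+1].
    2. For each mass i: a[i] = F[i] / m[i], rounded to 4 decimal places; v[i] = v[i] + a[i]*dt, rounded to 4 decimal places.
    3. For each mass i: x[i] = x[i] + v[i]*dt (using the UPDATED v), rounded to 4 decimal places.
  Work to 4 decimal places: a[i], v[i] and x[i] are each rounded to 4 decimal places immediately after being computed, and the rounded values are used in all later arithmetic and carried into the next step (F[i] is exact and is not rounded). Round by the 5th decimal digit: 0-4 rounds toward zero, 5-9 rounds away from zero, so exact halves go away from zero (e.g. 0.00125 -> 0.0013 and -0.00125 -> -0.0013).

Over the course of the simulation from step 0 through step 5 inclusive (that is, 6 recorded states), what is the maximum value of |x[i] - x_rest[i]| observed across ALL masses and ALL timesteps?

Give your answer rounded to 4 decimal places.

Step 0: x=[5.0000 6.0000 8.0000 13.0000] v=[0.0000 0.0000 2.0000 0.0000]
Step 1: x=[3.0000 7.0000 12.0000 11.0000] v=[-4.0000 2.0000 8.0000 -4.0000]
Step 2: x=[2.0000 9.0000 10.0000 13.0000] v=[-2.0000 4.0000 -4.0000 4.0000]
Step 3: x=[5.0000 5.0000 10.0000 15.0000] v=[6.0000 -8.0000 0.0000 4.0000]
Step 4: x=[5.0000 6.0000 10.0000 15.0000] v=[0.0000 2.0000 0.0000 0.0000]
Step 5: x=[3.0000 10.0000 11.0000 13.0000] v=[-4.0000 8.0000 2.0000 -4.0000]
Max displacement = 4.0000

Answer: 4.0000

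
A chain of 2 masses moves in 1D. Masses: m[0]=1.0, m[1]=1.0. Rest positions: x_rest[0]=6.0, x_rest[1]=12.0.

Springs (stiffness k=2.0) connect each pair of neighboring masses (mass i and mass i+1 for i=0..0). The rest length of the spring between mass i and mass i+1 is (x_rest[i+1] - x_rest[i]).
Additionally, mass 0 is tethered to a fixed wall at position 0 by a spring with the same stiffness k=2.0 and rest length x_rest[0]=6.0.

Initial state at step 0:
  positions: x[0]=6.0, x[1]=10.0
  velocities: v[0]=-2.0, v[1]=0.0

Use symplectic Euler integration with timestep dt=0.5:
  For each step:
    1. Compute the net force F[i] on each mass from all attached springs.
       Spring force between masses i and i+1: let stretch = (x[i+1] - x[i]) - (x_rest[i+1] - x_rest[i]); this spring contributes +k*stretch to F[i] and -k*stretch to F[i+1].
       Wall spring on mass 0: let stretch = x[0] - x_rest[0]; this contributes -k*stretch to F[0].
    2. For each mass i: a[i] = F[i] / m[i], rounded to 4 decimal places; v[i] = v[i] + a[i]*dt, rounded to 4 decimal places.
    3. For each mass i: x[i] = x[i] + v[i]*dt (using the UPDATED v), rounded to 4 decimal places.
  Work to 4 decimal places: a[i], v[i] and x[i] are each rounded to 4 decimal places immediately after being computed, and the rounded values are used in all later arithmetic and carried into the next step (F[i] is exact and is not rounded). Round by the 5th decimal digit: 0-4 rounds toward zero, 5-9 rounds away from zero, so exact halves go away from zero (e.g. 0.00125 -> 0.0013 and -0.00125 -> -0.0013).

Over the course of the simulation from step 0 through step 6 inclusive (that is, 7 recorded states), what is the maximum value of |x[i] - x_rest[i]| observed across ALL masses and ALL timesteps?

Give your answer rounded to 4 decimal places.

Answer: 2.5000

Derivation:
Step 0: x=[6.0000 10.0000] v=[-2.0000 0.0000]
Step 1: x=[4.0000 11.0000] v=[-4.0000 2.0000]
Step 2: x=[3.5000 11.5000] v=[-1.0000 1.0000]
Step 3: x=[5.2500 11.0000] v=[3.5000 -1.0000]
Step 4: x=[7.2500 10.6250] v=[4.0000 -0.7500]
Step 5: x=[7.3125 11.5625] v=[0.1250 1.8750]
Step 6: x=[5.8438 13.3750] v=[-2.9375 3.6250]
Max displacement = 2.5000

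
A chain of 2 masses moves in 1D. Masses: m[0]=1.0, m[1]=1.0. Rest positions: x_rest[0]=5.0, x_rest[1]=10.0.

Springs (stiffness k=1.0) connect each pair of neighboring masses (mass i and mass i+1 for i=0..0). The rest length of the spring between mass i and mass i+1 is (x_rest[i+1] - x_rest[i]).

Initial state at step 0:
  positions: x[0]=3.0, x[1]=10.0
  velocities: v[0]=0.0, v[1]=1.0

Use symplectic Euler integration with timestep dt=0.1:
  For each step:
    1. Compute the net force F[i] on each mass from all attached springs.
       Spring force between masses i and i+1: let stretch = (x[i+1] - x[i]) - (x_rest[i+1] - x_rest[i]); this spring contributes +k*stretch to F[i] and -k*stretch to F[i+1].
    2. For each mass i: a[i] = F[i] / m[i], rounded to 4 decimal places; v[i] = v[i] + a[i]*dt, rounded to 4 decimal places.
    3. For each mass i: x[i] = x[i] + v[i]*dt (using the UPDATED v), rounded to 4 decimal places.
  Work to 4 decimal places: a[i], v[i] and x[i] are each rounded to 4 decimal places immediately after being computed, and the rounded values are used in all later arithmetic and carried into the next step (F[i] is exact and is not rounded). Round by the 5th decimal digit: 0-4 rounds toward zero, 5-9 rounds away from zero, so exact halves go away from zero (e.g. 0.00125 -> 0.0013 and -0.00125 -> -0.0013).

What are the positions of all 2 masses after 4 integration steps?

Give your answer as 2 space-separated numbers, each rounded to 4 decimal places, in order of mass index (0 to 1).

Answer: 3.2040 10.1961

Derivation:
Step 0: x=[3.0000 10.0000] v=[0.0000 1.0000]
Step 1: x=[3.0200 10.0800] v=[0.2000 0.8000]
Step 2: x=[3.0606 10.1394] v=[0.4060 0.5940]
Step 3: x=[3.1220 10.1780] v=[0.6139 0.3861]
Step 4: x=[3.2040 10.1961] v=[0.8195 0.1805]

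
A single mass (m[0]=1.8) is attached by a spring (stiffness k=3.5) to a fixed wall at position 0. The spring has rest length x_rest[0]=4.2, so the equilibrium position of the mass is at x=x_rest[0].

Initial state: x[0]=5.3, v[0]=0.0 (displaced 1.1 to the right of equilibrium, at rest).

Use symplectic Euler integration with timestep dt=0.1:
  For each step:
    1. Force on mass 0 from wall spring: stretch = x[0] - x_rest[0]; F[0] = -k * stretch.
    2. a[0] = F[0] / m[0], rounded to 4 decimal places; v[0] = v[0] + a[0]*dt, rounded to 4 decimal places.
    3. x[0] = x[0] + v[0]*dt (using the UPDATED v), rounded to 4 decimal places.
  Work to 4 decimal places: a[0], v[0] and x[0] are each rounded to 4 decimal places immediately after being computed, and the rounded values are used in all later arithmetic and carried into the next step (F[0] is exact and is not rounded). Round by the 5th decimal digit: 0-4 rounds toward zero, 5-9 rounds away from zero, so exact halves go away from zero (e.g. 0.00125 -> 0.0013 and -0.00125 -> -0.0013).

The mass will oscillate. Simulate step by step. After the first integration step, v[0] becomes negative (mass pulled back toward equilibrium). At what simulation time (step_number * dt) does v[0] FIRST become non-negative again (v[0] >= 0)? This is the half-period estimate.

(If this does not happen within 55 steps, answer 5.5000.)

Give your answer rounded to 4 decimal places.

Answer: 2.3000

Derivation:
Step 0: x=[5.3000] v=[0.0000]
Step 1: x=[5.2786] v=[-0.2139]
Step 2: x=[5.2362] v=[-0.4236]
Step 3: x=[5.1737] v=[-0.6251]
Step 4: x=[5.0923] v=[-0.8144]
Step 5: x=[4.9935] v=[-0.9879]
Step 6: x=[4.8793] v=[-1.1422]
Step 7: x=[4.7519] v=[-1.2743]
Step 8: x=[4.6137] v=[-1.3816]
Step 9: x=[4.4675] v=[-1.4620]
Step 10: x=[4.3161] v=[-1.5140]
Step 11: x=[4.1624] v=[-1.5366]
Step 12: x=[4.0095] v=[-1.5293]
Step 13: x=[3.8603] v=[-1.4923]
Step 14: x=[3.7177] v=[-1.4263]
Step 15: x=[3.5845] v=[-1.3325]
Step 16: x=[3.4632] v=[-1.2128]
Step 17: x=[3.3563] v=[-1.0695]
Step 18: x=[3.2658] v=[-0.9055]
Step 19: x=[3.1934] v=[-0.7239]
Step 20: x=[3.1406] v=[-0.5282]
Step 21: x=[3.1084] v=[-0.3222]
Step 22: x=[3.0974] v=[-0.1099]
Step 23: x=[3.1079] v=[0.1045]
First v>=0 after going negative at step 23, time=2.3000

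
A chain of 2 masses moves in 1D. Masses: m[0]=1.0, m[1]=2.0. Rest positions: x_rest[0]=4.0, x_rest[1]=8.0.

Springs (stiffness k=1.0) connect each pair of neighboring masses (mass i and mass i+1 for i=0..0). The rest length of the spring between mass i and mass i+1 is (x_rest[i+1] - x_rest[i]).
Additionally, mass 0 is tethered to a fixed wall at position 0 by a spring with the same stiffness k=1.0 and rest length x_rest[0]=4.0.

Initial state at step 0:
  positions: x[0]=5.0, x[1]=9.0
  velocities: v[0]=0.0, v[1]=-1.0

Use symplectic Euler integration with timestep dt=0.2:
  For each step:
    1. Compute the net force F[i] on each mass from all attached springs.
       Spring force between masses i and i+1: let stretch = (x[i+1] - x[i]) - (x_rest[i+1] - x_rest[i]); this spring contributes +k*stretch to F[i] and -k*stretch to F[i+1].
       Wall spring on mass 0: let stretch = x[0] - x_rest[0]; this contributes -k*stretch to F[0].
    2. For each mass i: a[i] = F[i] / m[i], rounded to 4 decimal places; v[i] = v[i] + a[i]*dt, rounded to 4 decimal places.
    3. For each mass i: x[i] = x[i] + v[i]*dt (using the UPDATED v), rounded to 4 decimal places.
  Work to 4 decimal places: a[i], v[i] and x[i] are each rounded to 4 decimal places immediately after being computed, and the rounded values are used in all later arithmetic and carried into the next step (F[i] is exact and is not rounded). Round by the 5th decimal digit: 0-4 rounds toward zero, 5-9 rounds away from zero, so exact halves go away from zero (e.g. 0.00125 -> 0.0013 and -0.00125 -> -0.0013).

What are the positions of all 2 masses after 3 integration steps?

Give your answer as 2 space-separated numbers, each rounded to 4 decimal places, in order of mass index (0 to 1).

Answer: 4.7445 8.4118

Derivation:
Step 0: x=[5.0000 9.0000] v=[0.0000 -1.0000]
Step 1: x=[4.9600 8.8000] v=[-0.2000 -1.0000]
Step 2: x=[4.8752 8.6032] v=[-0.4240 -0.9840]
Step 3: x=[4.7445 8.4118] v=[-0.6534 -0.9568]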